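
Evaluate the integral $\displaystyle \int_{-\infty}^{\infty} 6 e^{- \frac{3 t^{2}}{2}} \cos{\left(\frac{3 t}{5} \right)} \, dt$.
$\frac{2 \sqrt{6} \sqrt{\pi}}{e^{\frac{3}{50}}}$

Let $b$ denote the cosine frequency and define $I(b) = \int_{-\infty}^{\infty} 6 e^{- \frac{3 t^{2}}{2}} \cos{\left(b t \right)} \, dt$.

Differentiating under the integral sign,
$$I'(b) = \int_{-\infty}^{\infty} - 6 t e^{- \frac{3 t^{2}}{2}} \sin{\left(b t \right)} \, dt.$$

Integrate $\int_{-\infty}^{\infty} t \sin(b t)\, e^{- \frac{3 t^{2}}{2}}\, dt$ by parts with $u = \sin(b t)$ and $dv = t\, e^{- \frac{3 t^{2}}{2}}\, dt$, giving $v = - \frac{e^{- \frac{3 t^{2}}{2}}}{3}$. The boundary term vanishes and
$$\int_{-\infty}^{\infty} t \sin(b t)\, e^{- \frac{3 t^{2}}{2}}\, dt = \frac{b}{3} \int_{-\infty}^{\infty} \cos(b t)\, e^{- \frac{3 t^{2}}{2}}\, dt,$$
so $I'(b) = - \frac{b}{3}\, I(b)$.

This is a separable first-order ODE; solving with the initial condition $I(0) = \int_{-\infty}^{\infty} 6 e^{- \frac{3 t^{2}}{2}}\,dt = 2 \sqrt{6} \sqrt{\pi}$ gives
$$I(b) = 2 \sqrt{6} \sqrt{\pi} e^{- \frac{b^{2}}{6}}.$$

Setting $b = \frac{3}{5}$:
$$I = \frac{2 \sqrt{6} \sqrt{\pi}}{e^{\frac{3}{50}}}.$$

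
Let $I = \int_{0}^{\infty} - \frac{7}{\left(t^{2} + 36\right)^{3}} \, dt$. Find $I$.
$- \frac{7 \pi}{41472}$

Start from the standard arctangent integral
$$J(a) = \int_{0}^{\infty} - \frac{7}{a^{2} + t^{2}} \, dt = - \frac{7 \pi}{2 a}.$$

Differentiating under the integral sign with respect to $a$,
$$\frac{dJ}{da} = \int_{0}^{\infty} \frac{14 a}{\left(a^{2} + t^{2}\right)^{2}} \, dt = \frac{7 \pi}{2 a^{2}},$$
so $\int_{0}^{\infty} - \frac{7}{\left(a^{2} + t^{2}\right)^{2}} \, dt = - \frac{7 \pi}{4 a^{3}}$.

Repeating — each differentiation of $1/(t^2+a^2)^j$ produces $-2ja/(t^2+a^2)^{j+1}$ — and dividing through by $-2ja$ at each step yields, after $2$ differentiations in total,
$$\int_{0}^{\infty} - \frac{7}{\left(a^{2} + t^{2}\right)^{3}} \, dt = - \frac{21 \pi}{16 a^{5}}.$$

Setting $a = 6$:
$$I = - \frac{7 \pi}{41472}.$$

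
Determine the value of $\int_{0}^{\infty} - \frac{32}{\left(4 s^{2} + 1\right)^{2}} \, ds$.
$- 4 \pi$

Start from the standard arctangent integral
$$J(a) = \int_{0}^{\infty} - \frac{2}{a^{2} + s^{2}} \, ds = - \frac{\pi}{a}.$$

Differentiating under the integral sign with respect to $a$,
$$\frac{dJ}{da} = \int_{0}^{\infty} \frac{4 a}{\left(a^{2} + s^{2}\right)^{2}} \, ds = \frac{\pi}{a^{2}},$$
so $\int_{0}^{\infty} - \frac{2}{\left(a^{2} + s^{2}\right)^{2}} \, ds = - \frac{\pi}{2 a^{3}}$.

Setting $a = \frac{1}{2}$:
$$I = - 4 \pi.$$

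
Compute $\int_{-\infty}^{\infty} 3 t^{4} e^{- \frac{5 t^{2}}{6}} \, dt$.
$\frac{81 \sqrt{30} \sqrt{\pi}}{125}$

Consider the simpler parametrised integral
$$J(a) = \int_{-\infty}^{\infty} 3 e^{- a t^{2}} \, dt = \frac{3 \sqrt{\pi}}{\sqrt{a}}.$$

Differentiating under the integral sign brings down a factor of $(-t^2)$:
$$\frac{dJ}{da} = \int_{-\infty}^{\infty} - 3 t^{2} e^{- a t^{2}} \, dt = - \frac{3 \sqrt{\pi}}{2 a^{\frac{3}{2}}}.$$

Repeating twice in total — each differentiation brings down another $(-t^2)$ — gives
$$\frac{d^{2}J}{da^{2}} = \int_{-\infty}^{\infty} 3 t^{4} e^{- a t^{2}} \, dt = \frac{9 \sqrt{\pi}}{4 a^{\frac{5}{2}}},$$
and the integrand here is exactly the target integrand, so $I = \frac{9 \sqrt{\pi}}{4 a^{\frac{5}{2}}}$.

Setting $a = \frac{5}{6}$:
$$I = \frac{81 \sqrt{30} \sqrt{\pi}}{125}.$$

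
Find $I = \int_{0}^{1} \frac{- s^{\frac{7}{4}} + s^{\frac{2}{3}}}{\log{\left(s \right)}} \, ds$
$\log{\left(\frac{20}{33} \right)}$

Introduce a parameter $a$ in the exponent: let $I(a) = \int_{0}^{1} \frac{- s^{\frac{7}{4}} + s^{a}}{\log{\left(s \right)}} \, ds$.

Since $\dfrac{\partial}{\partial a}\,s^{a} = s^{a} \ln s$, the $\ln s$ in the denominator cancels and
$$\frac{dI}{da} = \int_{0}^{1} s^{a} \, ds = \left[\frac{s^{a+1}}{a+1}\right]_0^1 = \frac{1}{a + 1}.$$

Integrating with respect to $a$ gives $I(a) = \log{\left(\frac{4 a}{11} + \frac{4}{11} \right)} + C$.

At $a = \frac{7}{4}$ the integrand is identically $0$, so $I(\frac{7}{4}) = 0$. The closed form gives $0$, hence $C = 0$.

Setting $a = \frac{2}{3}$:
$$I = \log{\left(\frac{20}{33} \right)}.$$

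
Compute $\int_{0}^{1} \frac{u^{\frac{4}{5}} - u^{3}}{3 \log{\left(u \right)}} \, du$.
$\log{\left(\frac{3^{\frac{2}{3}} \sqrt[3]{50}}{10} \right)}$

Consider the one-parameter family: let $I(a) = \int_{0}^{1} \frac{- u^{3} + u^{a}}{3 \log{\left(u \right)}} \, du$.

Since $\dfrac{\partial}{\partial a}\,u^{a} = u^{a} \ln u$, the $\ln u$ in the denominator cancels and
$$\frac{dI}{da} = \int_{0}^{1} \frac{1}{3} u^{a} \, du = \frac{1}{3} \left[\frac{u^{a+1}}{a+1}\right]_0^1 = \frac{1}{3 \left(a + 1\right)}.$$

Integrating with respect to $a$ gives $I(a) = \frac{\log{\left(a + 1 \right)}}{3} - \frac{2 \log{\left(2 \right)}}{3} + C$.

At $a = 3$ the integrand is identically $0$, so $I(3) = 0$. The closed form gives $0$, hence $C = 0$.

Setting $a = \frac{4}{5}$:
$$I = \log{\left(\frac{3^{\frac{2}{3}} \sqrt[3]{50}}{10} \right)}.$$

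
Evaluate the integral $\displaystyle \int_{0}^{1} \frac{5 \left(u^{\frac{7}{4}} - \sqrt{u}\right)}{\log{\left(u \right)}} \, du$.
$- \log{\left(\frac{7776}{161051} \right)}$

Consider the one-parameter family: let $I(a) = \int_{0}^{1} \frac{5 \left(u^{\frac{7}{4}} - u^{a}\right)}{\log{\left(u \right)}} \, du$.

Since $\dfrac{\partial}{\partial a}\,u^{a} = u^{a} \ln u$, the $\ln u$ in the denominator cancels and
$$\frac{dI}{da} = \int_{0}^{1} -5 u^{a} \, du = -5 \left[\frac{u^{a+1}}{a+1}\right]_0^1 = - \frac{5}{a + 1}.$$

Integrating with respect to $a$ gives $I(a) = - \log{\left(\frac{1024 \left(a + 1\right)^{5}}{161051} \right)} + C$.

At $a = \frac{7}{4}$ the integrand is identically $0$, so $I(\frac{7}{4}) = 0$. The closed form gives $0$, hence $C = 0$.

Setting $a = \frac{1}{2}$:
$$I = - \log{\left(\frac{7776}{161051} \right)}.$$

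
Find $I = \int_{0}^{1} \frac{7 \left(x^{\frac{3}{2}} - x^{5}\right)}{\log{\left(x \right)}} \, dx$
$\log{\left(\frac{78125}{35831808} \right)}$

Replace the exponent $\frac{3}{2}$ by a parameter $a$: let $I(a) = \int_{0}^{1} \frac{7 \left(- x^{5} + x^{a}\right)}{\log{\left(x \right)}} \, dx$.

Since $\dfrac{\partial}{\partial a}\,x^{a} = x^{a} \ln x$, the $\ln x$ in the denominator cancels and
$$\frac{dI}{da} = \int_{0}^{1} 7 x^{a} \, dx = 7 \left[\frac{x^{a+1}}{a+1}\right]_0^1 = \frac{7}{a + 1}.$$

Integrating with respect to $a$ gives $I(a) = \log{\left(\frac{\left(a + 1\right)^{7}}{279936} \right)} + C$.

At $a = 5$ the integrand is identically $0$, so $I(5) = 0$. The closed form gives $0$, hence $C = 0$.

Setting $a = \frac{3}{2}$:
$$I = \log{\left(\frac{78125}{35831808} \right)}.$$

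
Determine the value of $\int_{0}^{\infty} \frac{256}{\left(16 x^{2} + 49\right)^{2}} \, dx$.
$\frac{16 \pi}{343}$

Recall the elementary integral
$$J(a) = \int_{0}^{\infty} \frac{1}{a^{2} + x^{2}} \, dx = \frac{\pi}{2 a}.$$

Differentiating under the integral sign with respect to $a$,
$$\frac{dJ}{da} = \int_{0}^{\infty} - \frac{2 a}{\left(a^{2} + x^{2}\right)^{2}} \, dx = - \frac{\pi}{2 a^{2}},$$
so $\int_{0}^{\infty} \frac{1}{\left(a^{2} + x^{2}\right)^{2}} \, dx = \frac{\pi}{4 a^{3}}$.

Setting $a = \frac{7}{4}$:
$$I = \frac{16 \pi}{343}.$$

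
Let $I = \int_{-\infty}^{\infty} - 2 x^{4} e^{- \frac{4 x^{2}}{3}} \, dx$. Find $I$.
$- \frac{27 \sqrt{3} \sqrt{\pi}}{64}$

Begin with the known integral
$$J(a) = \int_{-\infty}^{\infty} - 2 e^{- a x^{2}} \, dx = - \frac{2 \sqrt{\pi}}{\sqrt{a}}.$$

Differentiating under the integral sign brings down a factor of $(-x^2)$:
$$\frac{dJ}{da} = \int_{-\infty}^{\infty} 2 x^{2} e^{- a x^{2}} \, dx = \frac{\sqrt{\pi}}{a^{\frac{3}{2}}}.$$

Repeating twice in total — each differentiation brings down another $(-x^2)$ — gives
$$\frac{d^{2}J}{da^{2}} = \int_{-\infty}^{\infty} - 2 x^{4} e^{- a x^{2}} \, dx = - \frac{3 \sqrt{\pi}}{2 a^{\frac{5}{2}}},$$
and the integrand here is exactly the target integrand, so $I = - \frac{3 \sqrt{\pi}}{2 a^{\frac{5}{2}}}$.

Setting $a = \frac{4}{3}$:
$$I = - \frac{27 \sqrt{3} \sqrt{\pi}}{64}.$$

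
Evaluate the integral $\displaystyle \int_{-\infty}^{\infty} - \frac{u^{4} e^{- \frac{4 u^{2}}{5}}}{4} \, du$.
$- \frac{75 \sqrt{5} \sqrt{\pi}}{512}$

Start from the elementary integral
$$J(a) = \int_{-\infty}^{\infty} - \frac{e^{- a u^{2}}}{4} \, du = - \frac{\sqrt{\pi}}{4 \sqrt{a}}.$$

Differentiating under the integral sign brings down a factor of $(-u^2)$:
$$\frac{dJ}{da} = \int_{-\infty}^{\infty} \frac{u^{2} e^{- a u^{2}}}{4} \, du = \frac{\sqrt{\pi}}{8 a^{\frac{3}{2}}}.$$

Repeating twice in total — each differentiation brings down another $(-u^2)$ — gives
$$\frac{d^{2}J}{da^{2}} = \int_{-\infty}^{\infty} - \frac{u^{4} e^{- a u^{2}}}{4} \, du = - \frac{3 \sqrt{\pi}}{16 a^{\frac{5}{2}}},$$
and the integrand here is exactly the target integrand, so $I = - \frac{3 \sqrt{\pi}}{16 a^{\frac{5}{2}}}$.

Setting $a = \frac{4}{5}$:
$$I = - \frac{75 \sqrt{5} \sqrt{\pi}}{512}.$$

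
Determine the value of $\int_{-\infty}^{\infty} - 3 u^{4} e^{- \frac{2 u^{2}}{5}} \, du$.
$- \frac{225 \sqrt{10} \sqrt{\pi}}{32}$

Start from the elementary integral
$$J(a) = \int_{-\infty}^{\infty} - 3 e^{- a u^{2}} \, du = - \frac{3 \sqrt{\pi}}{\sqrt{a}}.$$

Differentiating under the integral sign brings down a factor of $(-u^2)$:
$$\frac{dJ}{da} = \int_{-\infty}^{\infty} 3 u^{2} e^{- a u^{2}} \, du = \frac{3 \sqrt{\pi}}{2 a^{\frac{3}{2}}}.$$

Repeating twice in total — each differentiation brings down another $(-u^2)$ — gives
$$\frac{d^{2}J}{da^{2}} = \int_{-\infty}^{\infty} - 3 u^{4} e^{- a u^{2}} \, du = - \frac{9 \sqrt{\pi}}{4 a^{\frac{5}{2}}},$$
and the integrand here is exactly the target integrand, so $I = - \frac{9 \sqrt{\pi}}{4 a^{\frac{5}{2}}}$.

Setting $a = \frac{2}{5}$:
$$I = - \frac{225 \sqrt{10} \sqrt{\pi}}{32}.$$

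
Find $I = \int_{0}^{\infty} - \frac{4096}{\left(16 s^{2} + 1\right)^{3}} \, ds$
$- 192 \pi$

Begin with the known result
$$J(a) = \int_{0}^{\infty} - \frac{1}{a^{2} + s^{2}} \, ds = - \frac{\pi}{2 a}.$$

Differentiating under the integral sign with respect to $a$,
$$\frac{dJ}{da} = \int_{0}^{\infty} \frac{2 a}{\left(a^{2} + s^{2}\right)^{2}} \, ds = \frac{\pi}{2 a^{2}},$$
so $\int_{0}^{\infty} - \frac{1}{\left(a^{2} + s^{2}\right)^{2}} \, ds = - \frac{\pi}{4 a^{3}}$.

Repeating — each differentiation of $1/(s^2+a^2)^j$ produces $-2ja/(s^2+a^2)^{j+1}$ — and dividing through by $-2ja$ at each step yields, after $2$ differentiations in total,
$$\int_{0}^{\infty} - \frac{1}{\left(a^{2} + s^{2}\right)^{3}} \, ds = - \frac{3 \pi}{16 a^{5}}.$$

Setting $a = \frac{1}{4}$:
$$I = - 192 \pi.$$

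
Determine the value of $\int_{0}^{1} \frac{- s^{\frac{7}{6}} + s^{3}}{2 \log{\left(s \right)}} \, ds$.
$\log{\left(\frac{2 \sqrt{78}}{13} \right)}$

Replace the exponent $\frac{7}{6}$ by a parameter $a$: let $I(a) = \int_{0}^{1} \frac{s^{3} - s^{a}}{2 \log{\left(s \right)}} \, ds$.

Since $\dfrac{\partial}{\partial a}\,s^{a} = s^{a} \ln s$, the $\ln s$ in the denominator cancels and
$$\frac{dI}{da} = \int_{0}^{1} - \frac{1}{2} s^{a} \, ds = - \frac{1}{2} \left[\frac{s^{a+1}}{a+1}\right]_0^1 = - \frac{1}{2 a + 2}.$$

Integrating with respect to $a$ gives $I(a) = - \frac{\log{\left(a + 1 \right)}}{2} + \log{\left(2 \right)} + C$.

At $a = 3$ the integrand is identically $0$, so $I(3) = 0$. The closed form gives $0$, hence $C = 0$.

Setting $a = \frac{7}{6}$:
$$I = \log{\left(\frac{2 \sqrt{78}}{13} \right)}.$$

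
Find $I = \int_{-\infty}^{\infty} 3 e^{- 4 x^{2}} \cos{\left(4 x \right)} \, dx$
$\frac{3 \sqrt{\pi}}{2 e}$

Define $I(b) = \int_{-\infty}^{\infty} 3 e^{- 4 x^{2}} \cos{\left(b x \right)} \, dx$.

Differentiating under the integral sign,
$$I'(b) = \int_{-\infty}^{\infty} - 3 x e^{- 4 x^{2}} \sin{\left(b x \right)} \, dx.$$

Integrate $\int_{-\infty}^{\infty} x \sin(b x)\, e^{- 4 x^{2}}\, dx$ by parts with $u = \sin(b x)$ and $dv = x\, e^{- 4 x^{2}}\, dx$, giving $v = - \frac{e^{- 4 x^{2}}}{8}$. The boundary term vanishes and
$$\int_{-\infty}^{\infty} x \sin(b x)\, e^{- 4 x^{2}}\, dx = \frac{b}{8} \int_{-\infty}^{\infty} \cos(b x)\, e^{- 4 x^{2}}\, dx,$$
so $I'(b) = - \frac{b}{8}\, I(b)$.

This is a separable first-order ODE; solving with the initial condition $I(0) = \int_{-\infty}^{\infty} 3 e^{- 4 x^{2}}\,dx = \frac{3 \sqrt{\pi}}{2}$ gives
$$I(b) = \frac{3 \sqrt{\pi} e^{- \frac{b^{2}}{16}}}{2}.$$

Setting $b = 4$:
$$I = \frac{3 \sqrt{\pi}}{2 e}.$$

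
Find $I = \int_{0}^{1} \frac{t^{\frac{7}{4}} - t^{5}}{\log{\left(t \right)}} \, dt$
$\log{\left(\frac{11}{24} \right)}$

Replace the exponent $\frac{7}{4}$ by a parameter $a$: let $I(a) = \int_{0}^{1} \frac{- t^{5} + t^{a}}{\log{\left(t \right)}} \, dt$.

Since $\dfrac{\partial}{\partial a}\,t^{a} = t^{a} \ln t$, the $\ln t$ in the denominator cancels and
$$\frac{dI}{da} = \int_{0}^{1} t^{a} \, dt = \left[\frac{t^{a+1}}{a+1}\right]_0^1 = \frac{1}{a + 1}.$$

Integrating with respect to $a$ gives $I(a) = \log{\left(\frac{a}{6} + \frac{1}{6} \right)} + C$.

At $a = 5$ the integrand is identically $0$, so $I(5) = 0$. The closed form gives $0$, hence $C = 0$.

Setting $a = \frac{7}{4}$:
$$I = \log{\left(\frac{11}{24} \right)}.$$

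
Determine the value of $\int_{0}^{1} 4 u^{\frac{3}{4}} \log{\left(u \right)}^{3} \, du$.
$- \frac{6144}{2401}$

Start from the elementary integral
$$J(a) = \int_{0}^{1} 4 u^{a} \, du = \frac{4}{a + 1}.$$

Differentiating under the integral sign brings down a factor of $\ln u$:
$$\frac{dJ}{da} = \int_{0}^{1} 4 u^{a} \log{\left(u \right)} \, du = - \frac{4}{\left(a + 1\right)^{2}}.$$

Repeating $3$ times in total — each differentiation brings down another $\ln u$ — gives
$$\frac{d^{3}J}{da^{3}} = \int_{0}^{1} 4 u^{a} \log{\left(u \right)}^{3} \, du = - \frac{24}{\left(a + 1\right)^{4}},$$
and the integrand here is exactly the target integrand, so $I = - \frac{24}{\left(a + 1\right)^{4}}$.

Setting $a = \frac{3}{4}$:
$$I = - \frac{6144}{2401}.$$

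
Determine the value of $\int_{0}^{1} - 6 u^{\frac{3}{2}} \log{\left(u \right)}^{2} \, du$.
$- \frac{96}{125}$

Start from the elementary integral
$$J(a) = \int_{0}^{1} - 6 u^{a} \, du = - \frac{6}{a + 1}.$$

Differentiating under the integral sign brings down a factor of $\ln u$:
$$\frac{dJ}{da} = \int_{0}^{1} - 6 u^{a} \log{\left(u \right)} \, du = \frac{6}{\left(a + 1\right)^{2}}.$$

Repeating twice in total — each differentiation brings down another $\ln u$ — gives
$$\frac{d^{2}J}{da^{2}} = \int_{0}^{1} - 6 u^{a} \log{\left(u \right)}^{2} \, du = - \frac{12}{\left(a + 1\right)^{3}},$$
and the integrand here is exactly the target integrand, so $I = - \frac{12}{\left(a + 1\right)^{3}}$.

Setting $a = \frac{3}{2}$:
$$I = - \frac{96}{125}.$$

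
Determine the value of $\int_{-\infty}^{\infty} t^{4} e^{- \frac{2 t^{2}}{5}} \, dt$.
$\frac{75 \sqrt{10} \sqrt{\pi}}{32}$

Begin with the known integral
$$J(a) = \int_{-\infty}^{\infty} e^{- a t^{2}} \, dt = \frac{\sqrt{\pi}}{\sqrt{a}}.$$

Differentiating under the integral sign brings down a factor of $(-t^2)$:
$$\frac{dJ}{da} = \int_{-\infty}^{\infty} - t^{2} e^{- a t^{2}} \, dt = - \frac{\sqrt{\pi}}{2 a^{\frac{3}{2}}}.$$

Repeating twice in total — each differentiation brings down another $(-t^2)$ — gives
$$\frac{d^{2}J}{da^{2}} = \int_{-\infty}^{\infty} t^{4} e^{- a t^{2}} \, dt = \frac{3 \sqrt{\pi}}{4 a^{\frac{5}{2}}},$$
and the integrand here is exactly the target integrand, so $I = \frac{3 \sqrt{\pi}}{4 a^{\frac{5}{2}}}$.

Setting $a = \frac{2}{5}$:
$$I = \frac{75 \sqrt{10} \sqrt{\pi}}{32}.$$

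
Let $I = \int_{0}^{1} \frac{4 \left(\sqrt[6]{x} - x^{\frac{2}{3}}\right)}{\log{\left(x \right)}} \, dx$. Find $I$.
$\log{\left(\frac{2401}{10000} \right)}$

Consider the one-parameter family: let $I(a) = \int_{0}^{1} \frac{4 \left(- x^{\frac{2}{3}} + x^{a}\right)}{\log{\left(x \right)}} \, dx$.

Since $\dfrac{\partial}{\partial a}\,x^{a} = x^{a} \ln x$, the $\ln x$ in the denominator cancels and
$$\frac{dI}{da} = \int_{0}^{1} 4 x^{a} \, dx = 4 \left[\frac{x^{a+1}}{a+1}\right]_0^1 = \frac{4}{a + 1}.$$

Integrating with respect to $a$ gives $I(a) = \log{\left(\frac{81 \left(a + 1\right)^{4}}{625} \right)} + C$.

At $a = \frac{2}{3}$ the integrand is identically $0$, so $I(\frac{2}{3}) = 0$. The closed form gives $0$, hence $C = 0$.

Setting $a = \frac{1}{6}$:
$$I = \log{\left(\frac{2401}{10000} \right)}.$$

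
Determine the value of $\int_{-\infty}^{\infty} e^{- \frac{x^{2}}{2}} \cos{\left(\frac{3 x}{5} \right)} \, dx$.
$\frac{\sqrt{2} \sqrt{\pi}}{e^{\frac{9}{50}}}$

Treat the cosine frequency as a parameter and define $I(b) = \int_{-\infty}^{\infty} e^{- \frac{x^{2}}{2}} \cos{\left(b x \right)} \, dx$.

Differentiating under the integral sign,
$$I'(b) = \int_{-\infty}^{\infty} - x e^{- \frac{x^{2}}{2}} \sin{\left(b x \right)} \, dx.$$

Integrate $\int_{-\infty}^{\infty} x \sin(b x)\, e^{- \frac{x^{2}}{2}}\, dx$ by parts with $u = \sin(b x)$ and $dv = x\, e^{- \frac{x^{2}}{2}}\, dx$, giving $v = - e^{- \frac{x^{2}}{2}}$. The boundary term vanishes and
$$\int_{-\infty}^{\infty} x \sin(b x)\, e^{- \frac{x^{2}}{2}}\, dx = b \int_{-\infty}^{\infty} \cos(b x)\, e^{- \frac{x^{2}}{2}}\, dx,$$
so $I'(b) = - b\, I(b)$.

This is a separable first-order ODE; solving with the initial condition $I(0) = \int_{-\infty}^{\infty} e^{- \frac{x^{2}}{2}}\,dx = \sqrt{2} \sqrt{\pi}$ gives
$$I(b) = \sqrt{2} \sqrt{\pi} e^{- \frac{b^{2}}{2}}.$$

Setting $b = \frac{3}{5}$:
$$I = \frac{\sqrt{2} \sqrt{\pi}}{e^{\frac{9}{50}}}.$$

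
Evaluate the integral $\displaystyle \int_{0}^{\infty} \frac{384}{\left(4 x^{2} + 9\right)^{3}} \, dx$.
$\frac{4 \pi}{27}$

Begin with the known result
$$J(a) = \int_{0}^{\infty} \frac{6}{a^{2} + x^{2}} \, dx = \frac{3 \pi}{a}.$$

Differentiating under the integral sign with respect to $a$,
$$\frac{dJ}{da} = \int_{0}^{\infty} - \frac{12 a}{\left(a^{2} + x^{2}\right)^{2}} \, dx = - \frac{3 \pi}{a^{2}},$$
so $\int_{0}^{\infty} \frac{6}{\left(a^{2} + x^{2}\right)^{2}} \, dx = \frac{3 \pi}{2 a^{3}}$.

Repeating — each differentiation of $1/(x^2+a^2)^j$ produces $-2ja/(x^2+a^2)^{j+1}$ — and dividing through by $-2ja$ at each step yields, after $2$ differentiations in total,
$$\int_{0}^{\infty} \frac{6}{\left(a^{2} + x^{2}\right)^{3}} \, dx = \frac{9 \pi}{8 a^{5}}.$$

Setting $a = \frac{3}{2}$:
$$I = \frac{4 \pi}{27}.$$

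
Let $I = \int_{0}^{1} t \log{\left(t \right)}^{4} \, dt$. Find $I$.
$\frac{3}{4}$

Start from the elementary integral
$$J(a) = \int_{0}^{1} t^{a} \, dt = \frac{1}{a + 1}.$$

Differentiating under the integral sign brings down a factor of $\ln t$:
$$\frac{dJ}{da} = \int_{0}^{1} t^{a} \log{\left(t \right)} \, dt = - \frac{1}{\left(a + 1\right)^{2}}.$$

Repeating $4$ times in total — each differentiation brings down another $\ln t$ — gives
$$\frac{d^{4}J}{da^{4}} = \int_{0}^{1} t^{a} \log{\left(t \right)}^{4} \, dt = \frac{24}{\left(a + 1\right)^{5}},$$
and the integrand here is exactly the target integrand, so $I = \frac{24}{\left(a + 1\right)^{5}}$.

Setting $a = 1$:
$$I = \frac{3}{4}.$$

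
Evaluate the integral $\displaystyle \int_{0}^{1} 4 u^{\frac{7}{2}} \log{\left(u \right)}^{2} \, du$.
$\frac{64}{729}$

Start from the elementary integral
$$J(a) = \int_{0}^{1} 4 u^{a} \, du = \frac{4}{a + 1}.$$

Differentiating under the integral sign brings down a factor of $\ln u$:
$$\frac{dJ}{da} = \int_{0}^{1} 4 u^{a} \log{\left(u \right)} \, du = - \frac{4}{\left(a + 1\right)^{2}}.$$

Repeating twice in total — each differentiation brings down another $\ln u$ — gives
$$\frac{d^{2}J}{da^{2}} = \int_{0}^{1} 4 u^{a} \log{\left(u \right)}^{2} \, du = \frac{8}{\left(a + 1\right)^{3}},$$
and the integrand here is exactly the target integrand, so $I = \frac{8}{\left(a + 1\right)^{3}}$.

Setting $a = \frac{7}{2}$:
$$I = \frac{64}{729}.$$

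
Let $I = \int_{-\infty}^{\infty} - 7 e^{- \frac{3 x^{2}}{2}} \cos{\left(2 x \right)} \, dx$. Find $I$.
$- \frac{7 \sqrt{6} \sqrt{\pi}}{3 e^{\frac{2}{3}}}$

Let $b$ denote the cosine frequency and define $I(b) = \int_{-\infty}^{\infty} - 7 e^{- \frac{3 x^{2}}{2}} \cos{\left(b x \right)} \, dx$.

Differentiating under the integral sign,
$$I'(b) = \int_{-\infty}^{\infty} 7 x e^{- \frac{3 x^{2}}{2}} \sin{\left(b x \right)} \, dx.$$

Integrate $\int_{-\infty}^{\infty} x \sin(b x)\, e^{- \frac{3 x^{2}}{2}}\, dx$ by parts with $u = \sin(b x)$ and $dv = x\, e^{- \frac{3 x^{2}}{2}}\, dx$, giving $v = - \frac{e^{- \frac{3 x^{2}}{2}}}{3}$. The boundary term vanishes and
$$\int_{-\infty}^{\infty} x \sin(b x)\, e^{- \frac{3 x^{2}}{2}}\, dx = \frac{b}{3} \int_{-\infty}^{\infty} \cos(b x)\, e^{- \frac{3 x^{2}}{2}}\, dx,$$
so $I'(b) = - \frac{b}{3}\, I(b)$.

This is a separable first-order ODE; solving with the initial condition $I(0) = \int_{-\infty}^{\infty} - 7 e^{- \frac{3 x^{2}}{2}}\,dx = - \frac{7 \sqrt{6} \sqrt{\pi}}{3}$ gives
$$I(b) = - \frac{7 \sqrt{6} \sqrt{\pi} e^{- \frac{b^{2}}{6}}}{3}.$$

Setting $b = 2$:
$$I = - \frac{7 \sqrt{6} \sqrt{\pi}}{3 e^{\frac{2}{3}}}.$$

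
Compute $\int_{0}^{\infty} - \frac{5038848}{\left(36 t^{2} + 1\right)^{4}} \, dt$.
$- 131220 \pi$

Begin with the known result
$$J(a) = \int_{0}^{\infty} - \frac{3}{a^{2} + t^{2}} \, dt = - \frac{3 \pi}{2 a}.$$

Differentiating under the integral sign with respect to $a$,
$$\frac{dJ}{da} = \int_{0}^{\infty} \frac{6 a}{\left(a^{2} + t^{2}\right)^{2}} \, dt = \frac{3 \pi}{2 a^{2}},$$
so $\int_{0}^{\infty} - \frac{3}{\left(a^{2} + t^{2}\right)^{2}} \, dt = - \frac{3 \pi}{4 a^{3}}$.

Repeating — each differentiation of $1/(t^2+a^2)^j$ produces $-2ja/(t^2+a^2)^{j+1}$ — and dividing through by $-2ja$ at each step yields, after $3$ differentiations in total,
$$\int_{0}^{\infty} - \frac{3}{\left(a^{2} + t^{2}\right)^{4}} \, dt = - \frac{15 \pi}{32 a^{7}}.$$

Setting $a = \frac{1}{6}$:
$$I = - 131220 \pi.$$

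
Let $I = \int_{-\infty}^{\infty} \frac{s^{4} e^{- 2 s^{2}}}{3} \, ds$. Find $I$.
$\frac{\sqrt{2} \sqrt{\pi}}{32}$

Start from the elementary integral
$$J(a) = \int_{-\infty}^{\infty} \frac{e^{- a s^{2}}}{3} \, ds = \frac{\sqrt{\pi}}{3 \sqrt{a}}.$$

Differentiating under the integral sign brings down a factor of $(-s^2)$:
$$\frac{dJ}{da} = \int_{-\infty}^{\infty} - \frac{s^{2} e^{- a s^{2}}}{3} \, ds = - \frac{\sqrt{\pi}}{6 a^{\frac{3}{2}}}.$$

Repeating twice in total — each differentiation brings down another $(-s^2)$ — gives
$$\frac{d^{2}J}{da^{2}} = \int_{-\infty}^{\infty} \frac{s^{4} e^{- a s^{2}}}{3} \, ds = \frac{\sqrt{\pi}}{4 a^{\frac{5}{2}}},$$
and the integrand here is exactly the target integrand, so $I = \frac{\sqrt{\pi}}{4 a^{\frac{5}{2}}}$.

Setting $a = 2$:
$$I = \frac{\sqrt{2} \sqrt{\pi}}{32}.$$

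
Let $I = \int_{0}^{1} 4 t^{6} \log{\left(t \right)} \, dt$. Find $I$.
$- \frac{4}{49}$

Begin with the known integral
$$J(a) = \int_{0}^{1} 4 t^{a} \, dt = \frac{4}{a + 1}.$$

Differentiating under the integral sign brings down a factor of $\ln t$:
$$\frac{dJ}{da} = \int_{0}^{1} 4 t^{a} \log{\left(t \right)} \, dt = - \frac{4}{\left(a + 1\right)^{2}}.$$

The integral on the left is $I$, so $I = - \frac{4}{\left(a + 1\right)^{2}}$.

Setting $a = 6$:
$$I = - \frac{4}{49}.$$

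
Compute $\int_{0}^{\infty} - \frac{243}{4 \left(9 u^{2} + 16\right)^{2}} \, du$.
$- \frac{81 \pi}{1024}$

Start from the standard arctangent integral
$$J(a) = \int_{0}^{\infty} - \frac{3}{4 \left(a^{2} + u^{2}\right)} \, du = - \frac{3 \pi}{8 a}.$$

Differentiating under the integral sign with respect to $a$,
$$\frac{dJ}{da} = \int_{0}^{\infty} \frac{3 a}{2 \left(a^{2} + u^{2}\right)^{2}} \, du = \frac{3 \pi}{8 a^{2}},$$
so $\int_{0}^{\infty} - \frac{3}{4 \left(a^{2} + u^{2}\right)^{2}} \, du = - \frac{3 \pi}{16 a^{3}}$.

Setting $a = \frac{4}{3}$:
$$I = - \frac{81 \pi}{1024}.$$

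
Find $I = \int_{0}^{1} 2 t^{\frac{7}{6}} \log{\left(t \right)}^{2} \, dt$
$\frac{864}{2197}$

Start from the elementary integral
$$J(a) = \int_{0}^{1} 2 t^{a} \, dt = \frac{2}{a + 1}.$$

Differentiating under the integral sign brings down a factor of $\ln t$:
$$\frac{dJ}{da} = \int_{0}^{1} 2 t^{a} \log{\left(t \right)} \, dt = - \frac{2}{\left(a + 1\right)^{2}}.$$

Repeating twice in total — each differentiation brings down another $\ln t$ — gives
$$\frac{d^{2}J}{da^{2}} = \int_{0}^{1} 2 t^{a} \log{\left(t \right)}^{2} \, dt = \frac{4}{\left(a + 1\right)^{3}},$$
and the integrand here is exactly the target integrand, so $I = \frac{4}{\left(a + 1\right)^{3}}$.

Setting $a = \frac{7}{6}$:
$$I = \frac{864}{2197}.$$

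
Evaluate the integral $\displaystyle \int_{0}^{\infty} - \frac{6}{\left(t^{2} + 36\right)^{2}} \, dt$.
$- \frac{\pi}{144}$

Recall the elementary integral
$$J(a) = \int_{0}^{\infty} - \frac{6}{a^{2} + t^{2}} \, dt = - \frac{3 \pi}{a}.$$

Differentiating under the integral sign with respect to $a$,
$$\frac{dJ}{da} = \int_{0}^{\infty} \frac{12 a}{\left(a^{2} + t^{2}\right)^{2}} \, dt = \frac{3 \pi}{a^{2}},$$
so $\int_{0}^{\infty} - \frac{6}{\left(a^{2} + t^{2}\right)^{2}} \, dt = - \frac{3 \pi}{2 a^{3}}$.

Setting $a = 6$:
$$I = - \frac{\pi}{144}.$$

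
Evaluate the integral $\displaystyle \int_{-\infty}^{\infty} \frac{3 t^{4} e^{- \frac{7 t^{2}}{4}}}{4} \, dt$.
$\frac{18 \sqrt{7} \sqrt{\pi}}{343}$

Begin with the known integral
$$J(a) = \int_{-\infty}^{\infty} \frac{3 e^{- a t^{2}}}{4} \, dt = \frac{3 \sqrt{\pi}}{4 \sqrt{a}}.$$

Differentiating under the integral sign brings down a factor of $(-t^2)$:
$$\frac{dJ}{da} = \int_{-\infty}^{\infty} - \frac{3 t^{2} e^{- a t^{2}}}{4} \, dt = - \frac{3 \sqrt{\pi}}{8 a^{\frac{3}{2}}}.$$

Repeating twice in total — each differentiation brings down another $(-t^2)$ — gives
$$\frac{d^{2}J}{da^{2}} = \int_{-\infty}^{\infty} \frac{3 t^{4} e^{- a t^{2}}}{4} \, dt = \frac{9 \sqrt{\pi}}{16 a^{\frac{5}{2}}},$$
and the integrand here is exactly the target integrand, so $I = \frac{9 \sqrt{\pi}}{16 a^{\frac{5}{2}}}$.

Setting $a = \frac{7}{4}$:
$$I = \frac{18 \sqrt{7} \sqrt{\pi}}{343}.$$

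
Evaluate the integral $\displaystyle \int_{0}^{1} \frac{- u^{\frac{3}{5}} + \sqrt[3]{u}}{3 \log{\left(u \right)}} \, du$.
$- \frac{\log{\left(6 \right)}}{3} + \frac{\log{\left(5 \right)}}{3}$

Consider the one-parameter family: let $I(a) = \int_{0}^{1} \frac{\sqrt[3]{u} - u^{a}}{3 \log{\left(u \right)}} \, du$.

Since $\dfrac{\partial}{\partial a}\,u^{a} = u^{a} \ln u$, the $\ln u$ in the denominator cancels and
$$\frac{dI}{da} = \int_{0}^{1} - \frac{1}{3} u^{a} \, du = - \frac{1}{3} \left[\frac{u^{a+1}}{a+1}\right]_0^1 = - \frac{1}{3 a + 3}.$$

Integrating with respect to $a$ gives $I(a) = - \frac{\log{\left(a + 1 \right)}}{3} - \frac{\log{\left(6 \right)}}{3} + \log{\left(2 \right)} + C$.

At $a = \frac{1}{3}$ the integrand is identically $0$, so $I(\frac{1}{3}) = 0$. The closed form gives $0$, hence $C = 0$.

Setting $a = \frac{3}{5}$:
$$I = - \frac{\log{\left(6 \right)}}{3} + \frac{\log{\left(5 \right)}}{3}.$$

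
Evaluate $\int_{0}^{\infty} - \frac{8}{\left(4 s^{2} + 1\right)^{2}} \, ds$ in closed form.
$- \pi$

Begin with the known result
$$J(a) = \int_{0}^{\infty} - \frac{1}{2 \left(a^{2} + s^{2}\right)} \, ds = - \frac{\pi}{4 a}.$$

Differentiating under the integral sign with respect to $a$,
$$\frac{dJ}{da} = \int_{0}^{\infty} \frac{a}{\left(a^{2} + s^{2}\right)^{2}} \, ds = \frac{\pi}{4 a^{2}},$$
so $\int_{0}^{\infty} - \frac{1}{2 \left(a^{2} + s^{2}\right)^{2}} \, ds = - \frac{\pi}{8 a^{3}}$.

Setting $a = \frac{1}{2}$:
$$I = - \pi.$$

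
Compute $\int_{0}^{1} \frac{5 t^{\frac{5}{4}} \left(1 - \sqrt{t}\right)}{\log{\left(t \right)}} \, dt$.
$\log{\left(\frac{59049}{161051} \right)}$

Consider the one-parameter family: let $I(a) = \int_{0}^{1} \frac{5 \left(- t^{\frac{7}{4}} + t^{a}\right)}{\log{\left(t \right)}} \, dt$.

Since $\dfrac{\partial}{\partial a}\,t^{a} = t^{a} \ln t$, the $\ln t$ in the denominator cancels and
$$\frac{dI}{da} = \int_{0}^{1} 5 t^{a} \, dt = 5 \left[\frac{t^{a+1}}{a+1}\right]_0^1 = \frac{5}{a + 1}.$$

Integrating with respect to $a$ gives $I(a) = \log{\left(\frac{1024 \left(a + 1\right)^{5}}{161051} \right)} + C$.

At $a = \frac{7}{4}$ the integrand is identically $0$, so $I(\frac{7}{4}) = 0$. The closed form gives $0$, hence $C = 0$.

Setting $a = \frac{5}{4}$:
$$I = \log{\left(\frac{59049}{161051} \right)}.$$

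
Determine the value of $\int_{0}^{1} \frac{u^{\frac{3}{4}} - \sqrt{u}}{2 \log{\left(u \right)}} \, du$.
$- \log{\left(6 \right)} + \frac{\log{\left(42 \right)}}{2}$

Introduce a parameter $a$ in the exponent: let $I(a) = \int_{0}^{1} \frac{- \sqrt{u} + u^{a}}{2 \log{\left(u \right)}} \, du$.

Since $\dfrac{\partial}{\partial a}\,u^{a} = u^{a} \ln u$, the $\ln u$ in the denominator cancels and
$$\frac{dI}{da} = \int_{0}^{1} \frac{1}{2} u^{a} \, du = \frac{1}{2} \left[\frac{u^{a+1}}{a+1}\right]_0^1 = \frac{1}{2 \left(a + 1\right)}.$$

Integrating with respect to $a$ gives $I(a) = \log{\left(\frac{\sqrt{6} \sqrt{a + 1}}{3} \right)} + C$.

At $a = \frac{1}{2}$ the integrand is identically $0$, so $I(\frac{1}{2}) = 0$. The closed form gives $0$, hence $C = 0$.

Setting $a = \frac{3}{4}$:
$$I = - \log{\left(6 \right)} + \frac{\log{\left(42 \right)}}{2}.$$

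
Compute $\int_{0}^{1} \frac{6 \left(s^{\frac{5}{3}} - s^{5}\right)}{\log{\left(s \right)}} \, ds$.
$- \log{\left(\frac{531441}{4096} \right)}$

Introduce a parameter $a$ in the exponent: let $I(a) = \int_{0}^{1} \frac{6 \left(s^{\frac{5}{3}} - s^{a}\right)}{\log{\left(s \right)}} \, ds$.

Since $\dfrac{\partial}{\partial a}\,s^{a} = s^{a} \ln s$, the $\ln s$ in the denominator cancels and
$$\frac{dI}{da} = \int_{0}^{1} -6 s^{a} \, ds = -6 \left[\frac{s^{a+1}}{a+1}\right]_0^1 = - \frac{6}{a + 1}.$$

Integrating with respect to $a$ gives $I(a) = - \log{\left(\frac{729 \left(a + 1\right)^{6}}{262144} \right)} + C$.

At $a = \frac{5}{3}$ the integrand is identically $0$, so $I(\frac{5}{3}) = 0$. The closed form gives $0$, hence $C = 0$.

Setting $a = 5$:
$$I = - \log{\left(\frac{531441}{4096} \right)}.$$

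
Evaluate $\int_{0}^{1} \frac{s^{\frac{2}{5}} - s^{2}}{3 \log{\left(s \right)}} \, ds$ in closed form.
$- \frac{\log{\left(15 \right)}}{3} + \frac{\log{\left(7 \right)}}{3}$

Replace the exponent $\frac{2}{5}$ by a parameter $a$: let $I(a) = \int_{0}^{1} \frac{- s^{2} + s^{a}}{3 \log{\left(s \right)}} \, ds$.

Since $\dfrac{\partial}{\partial a}\,s^{a} = s^{a} \ln s$, the $\ln s$ in the denominator cancels and
$$\frac{dI}{da} = \int_{0}^{1} \frac{1}{3} s^{a} \, ds = \frac{1}{3} \left[\frac{s^{a+1}}{a+1}\right]_0^1 = \frac{1}{3 \left(a + 1\right)}.$$

Integrating with respect to $a$ gives $I(a) = \frac{\log{\left(a + 1 \right)}}{3} - \frac{\log{\left(3 \right)}}{3} + C$.

At $a = 2$ the integrand is identically $0$, so $I(2) = 0$. The closed form gives $0$, hence $C = 0$.

Setting $a = \frac{2}{5}$:
$$I = - \frac{\log{\left(15 \right)}}{3} + \frac{\log{\left(7 \right)}}{3}.$$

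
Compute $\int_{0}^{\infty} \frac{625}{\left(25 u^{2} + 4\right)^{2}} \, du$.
$\frac{125 \pi}{32}$

Begin with the known result
$$J(a) = \int_{0}^{\infty} \frac{1}{a^{2} + u^{2}} \, du = \frac{\pi}{2 a}.$$

Differentiating under the integral sign with respect to $a$,
$$\frac{dJ}{da} = \int_{0}^{\infty} - \frac{2 a}{\left(a^{2} + u^{2}\right)^{2}} \, du = - \frac{\pi}{2 a^{2}},$$
so $\int_{0}^{\infty} \frac{1}{\left(a^{2} + u^{2}\right)^{2}} \, du = \frac{\pi}{4 a^{3}}$.

Setting $a = \frac{2}{5}$:
$$I = \frac{125 \pi}{32}.$$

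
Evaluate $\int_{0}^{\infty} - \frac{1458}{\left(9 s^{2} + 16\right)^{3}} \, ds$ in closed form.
$- \frac{729 \pi}{8192}$

Recall the elementary integral
$$J(a) = \int_{0}^{\infty} - \frac{2}{a^{2} + s^{2}} \, ds = - \frac{\pi}{a}.$$

Differentiating under the integral sign with respect to $a$,
$$\frac{dJ}{da} = \int_{0}^{\infty} \frac{4 a}{\left(a^{2} + s^{2}\right)^{2}} \, ds = \frac{\pi}{a^{2}},$$
so $\int_{0}^{\infty} - \frac{2}{\left(a^{2} + s^{2}\right)^{2}} \, ds = - \frac{\pi}{2 a^{3}}$.

Repeating — each differentiation of $1/(s^2+a^2)^j$ produces $-2ja/(s^2+a^2)^{j+1}$ — and dividing through by $-2ja$ at each step yields, after $2$ differentiations in total,
$$\int_{0}^{\infty} - \frac{2}{\left(a^{2} + s^{2}\right)^{3}} \, ds = - \frac{3 \pi}{8 a^{5}}.$$

Setting $a = \frac{4}{3}$:
$$I = - \frac{729 \pi}{8192}.$$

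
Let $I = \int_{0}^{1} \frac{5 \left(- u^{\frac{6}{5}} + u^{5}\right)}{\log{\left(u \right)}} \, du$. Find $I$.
$\log{\left(\frac{24300000}{161051} \right)}$

Introduce a parameter $a$ in the exponent: let $I(a) = \int_{0}^{1} \frac{5 \left(- u^{\frac{6}{5}} + u^{a}\right)}{\log{\left(u \right)}} \, du$.

Since $\dfrac{\partial}{\partial a}\,u^{a} = u^{a} \ln u$, the $\ln u$ in the denominator cancels and
$$\frac{dI}{da} = \int_{0}^{1} 5 u^{a} \, du = 5 \left[\frac{u^{a+1}}{a+1}\right]_0^1 = \frac{5}{a + 1}.$$

Integrating with respect to $a$ gives $I(a) = \log{\left(\frac{3125 \left(a + 1\right)^{5}}{161051} \right)} + C$.

At $a = \frac{6}{5}$ the integrand is identically $0$, so $I(\frac{6}{5}) = 0$. The closed form gives $0$, hence $C = 0$.

Setting $a = 5$:
$$I = \log{\left(\frac{24300000}{161051} \right)}.$$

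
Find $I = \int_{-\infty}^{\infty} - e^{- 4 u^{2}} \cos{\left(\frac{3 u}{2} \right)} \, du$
$- \frac{\sqrt{\pi}}{2 e^{\frac{9}{64}}}$

Define $I(b) = \int_{-\infty}^{\infty} - e^{- 4 u^{2}} \cos{\left(b u \right)} \, du$.

Differentiating under the integral sign,
$$I'(b) = \int_{-\infty}^{\infty} u e^{- 4 u^{2}} \sin{\left(b u \right)} \, du.$$

Integrate $\int_{-\infty}^{\infty} u \sin(b u)\, e^{- 4 u^{2}}\, du$ by parts with $w = \sin(b u)$ and $dv = u\, e^{- 4 u^{2}}\, du$, giving $v = - \frac{e^{- 4 u^{2}}}{8}$. The boundary term vanishes and
$$\int_{-\infty}^{\infty} u \sin(b u)\, e^{- 4 u^{2}}\, du = \frac{b}{8} \int_{-\infty}^{\infty} \cos(b u)\, e^{- 4 u^{2}}\, du,$$
so $I'(b) = - \frac{b}{8}\, I(b)$.

This is a separable first-order ODE; solving with the initial condition $I(0) = \int_{-\infty}^{\infty} - e^{- 4 u^{2}}\,du = - \frac{\sqrt{\pi}}{2}$ gives
$$I(b) = - \frac{\sqrt{\pi} e^{- \frac{b^{2}}{16}}}{2}.$$

Setting $b = \frac{3}{2}$:
$$I = - \frac{\sqrt{\pi}}{2 e^{\frac{9}{64}}}.$$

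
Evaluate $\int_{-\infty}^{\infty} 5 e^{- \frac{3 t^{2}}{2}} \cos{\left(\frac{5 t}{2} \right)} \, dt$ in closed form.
$\frac{5 \sqrt{6} \sqrt{\pi}}{3 e^{\frac{25}{24}}}$

Let $b$ denote the cosine frequency and define $I(b) = \int_{-\infty}^{\infty} 5 e^{- \frac{3 t^{2}}{2}} \cos{\left(b t \right)} \, dt$.

Differentiating under the integral sign,
$$I'(b) = \int_{-\infty}^{\infty} - 5 t e^{- \frac{3 t^{2}}{2}} \sin{\left(b t \right)} \, dt.$$

Integrate $\int_{-\infty}^{\infty} t \sin(b t)\, e^{- \frac{3 t^{2}}{2}}\, dt$ by parts with $u = \sin(b t)$ and $dv = t\, e^{- \frac{3 t^{2}}{2}}\, dt$, giving $v = - \frac{e^{- \frac{3 t^{2}}{2}}}{3}$. The boundary term vanishes and
$$\int_{-\infty}^{\infty} t \sin(b t)\, e^{- \frac{3 t^{2}}{2}}\, dt = \frac{b}{3} \int_{-\infty}^{\infty} \cos(b t)\, e^{- \frac{3 t^{2}}{2}}\, dt,$$
so $I'(b) = - \frac{b}{3}\, I(b)$.

This is a separable first-order ODE; solving with the initial condition $I(0) = \int_{-\infty}^{\infty} 5 e^{- \frac{3 t^{2}}{2}}\,dt = \frac{5 \sqrt{6} \sqrt{\pi}}{3}$ gives
$$I(b) = \frac{5 \sqrt{6} \sqrt{\pi} e^{- \frac{b^{2}}{6}}}{3}.$$

Setting $b = \frac{5}{2}$:
$$I = \frac{5 \sqrt{6} \sqrt{\pi}}{3 e^{\frac{25}{24}}}.$$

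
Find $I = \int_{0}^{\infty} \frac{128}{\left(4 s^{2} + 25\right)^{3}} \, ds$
$\frac{12 \pi}{3125}$

Recall the elementary integral
$$J(a) = \int_{0}^{\infty} \frac{2}{a^{2} + s^{2}} \, ds = \frac{\pi}{a}.$$

Differentiating under the integral sign with respect to $a$,
$$\frac{dJ}{da} = \int_{0}^{\infty} - \frac{4 a}{\left(a^{2} + s^{2}\right)^{2}} \, ds = - \frac{\pi}{a^{2}},$$
so $\int_{0}^{\infty} \frac{2}{\left(a^{2} + s^{2}\right)^{2}} \, ds = \frac{\pi}{2 a^{3}}$.

Repeating — each differentiation of $1/(s^2+a^2)^j$ produces $-2ja/(s^2+a^2)^{j+1}$ — and dividing through by $-2ja$ at each step yields, after $2$ differentiations in total,
$$\int_{0}^{\infty} \frac{2}{\left(a^{2} + s^{2}\right)^{3}} \, ds = \frac{3 \pi}{8 a^{5}}.$$

Setting $a = \frac{5}{2}$:
$$I = \frac{12 \pi}{3125}.$$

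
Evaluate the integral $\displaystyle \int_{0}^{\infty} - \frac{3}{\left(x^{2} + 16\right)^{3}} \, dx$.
$- \frac{9 \pi}{16384}$

Begin with the known result
$$J(a) = \int_{0}^{\infty} - \frac{3}{a^{2} + x^{2}} \, dx = - \frac{3 \pi}{2 a}.$$

Differentiating under the integral sign with respect to $a$,
$$\frac{dJ}{da} = \int_{0}^{\infty} \frac{6 a}{\left(a^{2} + x^{2}\right)^{2}} \, dx = \frac{3 \pi}{2 a^{2}},$$
so $\int_{0}^{\infty} - \frac{3}{\left(a^{2} + x^{2}\right)^{2}} \, dx = - \frac{3 \pi}{4 a^{3}}$.

Repeating — each differentiation of $1/(x^2+a^2)^j$ produces $-2ja/(x^2+a^2)^{j+1}$ — and dividing through by $-2ja$ at each step yields, after $2$ differentiations in total,
$$\int_{0}^{\infty} - \frac{3}{\left(a^{2} + x^{2}\right)^{3}} \, dx = - \frac{9 \pi}{16 a^{5}}.$$

Setting $a = 4$:
$$I = - \frac{9 \pi}{16384}.$$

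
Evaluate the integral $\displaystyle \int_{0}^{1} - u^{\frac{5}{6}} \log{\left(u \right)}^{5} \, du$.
$\frac{5598720}{1771561}$

Start from the elementary integral
$$J(a) = \int_{0}^{1} - u^{a} \, du = - \frac{1}{a + 1}.$$

Differentiating under the integral sign brings down a factor of $\ln u$:
$$\frac{dJ}{da} = \int_{0}^{1} - u^{a} \log{\left(u \right)} \, du = \frac{1}{\left(a + 1\right)^{2}}.$$

Repeating $5$ times in total — each differentiation brings down another $\ln u$ — gives
$$\frac{d^{5}J}{da^{5}} = \int_{0}^{1} - u^{a} \log{\left(u \right)}^{5} \, du = \frac{120}{\left(a + 1\right)^{6}},$$
and the integrand here is exactly the target integrand, so $I = \frac{120}{\left(a + 1\right)^{6}}$.

Setting $a = \frac{5}{6}$:
$$I = \frac{5598720}{1771561}.$$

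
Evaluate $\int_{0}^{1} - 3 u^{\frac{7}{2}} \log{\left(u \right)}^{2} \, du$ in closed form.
$- \frac{16}{243}$

Start from the elementary integral
$$J(a) = \int_{0}^{1} - 3 u^{a} \, du = - \frac{3}{a + 1}.$$

Differentiating under the integral sign brings down a factor of $\ln u$:
$$\frac{dJ}{da} = \int_{0}^{1} - 3 u^{a} \log{\left(u \right)} \, du = \frac{3}{\left(a + 1\right)^{2}}.$$

Repeating twice in total — each differentiation brings down another $\ln u$ — gives
$$\frac{d^{2}J}{da^{2}} = \int_{0}^{1} - 3 u^{a} \log{\left(u \right)}^{2} \, du = - \frac{6}{\left(a + 1\right)^{3}},$$
and the integrand here is exactly the target integrand, so $I = - \frac{6}{\left(a + 1\right)^{3}}$.

Setting $a = \frac{7}{2}$:
$$I = - \frac{16}{243}.$$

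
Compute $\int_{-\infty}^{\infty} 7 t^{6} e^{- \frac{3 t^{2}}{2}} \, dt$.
$\frac{35 \sqrt{6} \sqrt{\pi}}{27}$

Consider the simpler parametrised integral
$$J(a) = \int_{-\infty}^{\infty} 7 e^{- a t^{2}} \, dt = \frac{7 \sqrt{\pi}}{\sqrt{a}}.$$

Differentiating under the integral sign brings down a factor of $(-t^2)$:
$$\frac{dJ}{da} = \int_{-\infty}^{\infty} - 7 t^{2} e^{- a t^{2}} \, dt = - \frac{7 \sqrt{\pi}}{2 a^{\frac{3}{2}}}.$$

Repeating $3$ times in total — each differentiation brings down another $(-t^2)$ — gives
$$\frac{d^{3}J}{da^{3}} = \int_{-\infty}^{\infty} - 7 t^{6} e^{- a t^{2}} \, dt = - \frac{105 \sqrt{\pi}}{8 a^{\frac{7}{2}}},$$
and the integrand here is $(-1)^{3}$ times the target integrand, so $I = (-1)^{3}\,\frac{d^{3}J}{da^{3}} = \frac{105 \sqrt{\pi}}{8 a^{\frac{7}{2}}}$.

Setting $a = \frac{3}{2}$:
$$I = \frac{35 \sqrt{6} \sqrt{\pi}}{27}.$$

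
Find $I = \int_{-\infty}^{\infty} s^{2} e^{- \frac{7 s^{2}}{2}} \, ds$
$\frac{\sqrt{14} \sqrt{\pi}}{49}$

Start from the elementary integral
$$J(a) = \int_{-\infty}^{\infty} e^{- a s^{2}} \, ds = \frac{\sqrt{\pi}}{\sqrt{a}}.$$

Differentiating under the integral sign brings down a factor of $(-s^2)$:
$$\frac{dJ}{da} = \int_{-\infty}^{\infty} - s^{2} e^{- a s^{2}} \, ds = - \frac{\sqrt{\pi}}{2 a^{\frac{3}{2}}}.$$

The integral on the left is $-I$, so $I = \frac{\sqrt{\pi}}{2 a^{\frac{3}{2}}}$.

Setting $a = \frac{7}{2}$:
$$I = \frac{\sqrt{14} \sqrt{\pi}}{49}.$$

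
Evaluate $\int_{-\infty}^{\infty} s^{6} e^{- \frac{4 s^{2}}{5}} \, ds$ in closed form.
$\frac{1875 \sqrt{5} \sqrt{\pi}}{1024}$

Consider the simpler parametrised integral
$$J(a) = \int_{-\infty}^{\infty} e^{- a s^{2}} \, ds = \frac{\sqrt{\pi}}{\sqrt{a}}.$$

Differentiating under the integral sign brings down a factor of $(-s^2)$:
$$\frac{dJ}{da} = \int_{-\infty}^{\infty} - s^{2} e^{- a s^{2}} \, ds = - \frac{\sqrt{\pi}}{2 a^{\frac{3}{2}}}.$$

Repeating $3$ times in total — each differentiation brings down another $(-s^2)$ — gives
$$\frac{d^{3}J}{da^{3}} = \int_{-\infty}^{\infty} - s^{6} e^{- a s^{2}} \, ds = - \frac{15 \sqrt{\pi}}{8 a^{\frac{7}{2}}},$$
and the integrand here is $(-1)^{3}$ times the target integrand, so $I = (-1)^{3}\,\frac{d^{3}J}{da^{3}} = \frac{15 \sqrt{\pi}}{8 a^{\frac{7}{2}}}$.

Setting $a = \frac{4}{5}$:
$$I = \frac{1875 \sqrt{5} \sqrt{\pi}}{1024}.$$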